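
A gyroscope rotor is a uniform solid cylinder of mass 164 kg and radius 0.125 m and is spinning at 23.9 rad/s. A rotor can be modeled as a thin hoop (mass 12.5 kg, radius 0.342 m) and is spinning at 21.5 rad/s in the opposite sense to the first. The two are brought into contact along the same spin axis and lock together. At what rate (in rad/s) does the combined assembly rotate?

The coupling torques are internal; angular momentum about the shared axis is conserved.
Moments of inertia: I_A = ½(164)(0.125)² = 1.281 kg·m²; I_B = (12.5)(0.342)² = 1.462 kg·m².
Taking A's sense as positive: L = (1.281)(23.9) − (1.462)(21.5) = -0.8122 kg·m²·rad/s.
Combined I = 1.281 + 1.462 = 2.743 kg·m².
ω_f = L / I = -0.8122 / 2.743 = -0.2961 rad/s.

|ω_f| ≈ 0.296 rad/s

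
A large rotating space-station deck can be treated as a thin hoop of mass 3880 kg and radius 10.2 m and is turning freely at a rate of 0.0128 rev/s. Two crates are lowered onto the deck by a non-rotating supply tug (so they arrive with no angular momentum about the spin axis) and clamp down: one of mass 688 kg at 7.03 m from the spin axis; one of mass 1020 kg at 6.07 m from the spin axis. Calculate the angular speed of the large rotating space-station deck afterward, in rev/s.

No external torque acts about the spin axis; L_before = L_after.
I_p = (3880)(10.2)² = 4.037e+05 kg·m².
Added inertia Σmr² = (688)(7.03)² + (1020)(6.07)² = 71580 kg·m²; I_f = 4.037e+05 + 71580 = 4.753e+05 kg·m².
ω_f = I_p ω_i / I_f = (4.037e+05)(0.0128) / 4.753e+05 = 0.01087 rev/s.

ω_f ≈ 0.0109 rev/s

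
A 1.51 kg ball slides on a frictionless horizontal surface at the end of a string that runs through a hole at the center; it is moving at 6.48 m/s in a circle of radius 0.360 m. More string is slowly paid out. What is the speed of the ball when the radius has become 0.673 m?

v₂ ≈ 3.47 m/s

Central (radial) force ⇒ zero torque about the center ⇒ m v r is constant.
v₂ = v₁ r₁ / r₂ = (6.48)(0.360) / (0.673) = 3.466 m/s.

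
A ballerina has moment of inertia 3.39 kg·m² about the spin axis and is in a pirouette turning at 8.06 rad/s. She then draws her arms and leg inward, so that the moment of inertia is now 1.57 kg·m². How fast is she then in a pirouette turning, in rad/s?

ω₂ ≈ 17.4 rad/s

With no external torque about the axis, L is conserved: I₁ω₁ = I₂ω₂.
ω₂ = I₁ω₁ / I₂ = (3.390)(8.06 rad/s) / (1.570) = 17.40 rad/s.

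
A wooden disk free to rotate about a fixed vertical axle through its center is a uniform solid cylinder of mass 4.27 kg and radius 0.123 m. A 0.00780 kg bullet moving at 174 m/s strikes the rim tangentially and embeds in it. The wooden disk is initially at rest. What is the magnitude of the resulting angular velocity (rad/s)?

|ω_f| ≈ 5.15 rad/s

About the axle the impulsive forces during the collision are internal, so angular momentum about that axis is conserved.
I_p = ½(4.27)(0.123)² = 0.03230 kg·m². Taking the sense of the bullet's angular momentum as positive, L_{bullet} = m v R = (0.00780)(174)(0.123) = 0.1669 kg·m²/s.
L_i = 0 + 0.1669 = 0.1669 kg·m²/s.
After sticking, I_f = I_p + m R² = 0.03230 + (0.00780)(0.123)² = 0.03242 kg·m².
ω_f = L_i / I_f = 0.1669 / 0.03242 = 5.149 rad/s.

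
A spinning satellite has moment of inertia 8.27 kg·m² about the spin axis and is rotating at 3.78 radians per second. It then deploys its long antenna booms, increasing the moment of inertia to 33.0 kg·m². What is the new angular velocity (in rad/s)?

ω₂ ≈ 0.947 rad/s

With no external torque about the axis, L is conserved: I₁ω₁ = I₂ω₂.
ω₂ = I₁ω₁ / I₂ = (8.270)(3.78 rad/s) / (33.00) = 0.9473 rad/s.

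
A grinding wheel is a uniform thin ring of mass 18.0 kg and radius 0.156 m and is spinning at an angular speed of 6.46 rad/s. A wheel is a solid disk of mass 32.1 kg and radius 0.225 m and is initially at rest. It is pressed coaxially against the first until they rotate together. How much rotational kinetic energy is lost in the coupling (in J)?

The coupling torques are internal; angular momentum about the shared axis is conserved.
Moments of inertia: I_A = (18.0)(0.156)² = 0.4380 kg·m²; I_B = ½(32.1)(0.225)² = 0.8125 kg·m².
Taking A's sense as positive: L = (0.4380)(6.46) = 2.830 kg·m²·rad/s.
Combined I = 0.4380 + 0.8125 = 1.251 kg·m².
ω_f = L / I = 2.830 / 1.251 = 2.263 rad/s.
KE_i = ½ΣIω² = 9.140 J; KE_f = ½(1.251)(2.263)² = 3.202 J.

ΔKE lost ≈ 5.94 J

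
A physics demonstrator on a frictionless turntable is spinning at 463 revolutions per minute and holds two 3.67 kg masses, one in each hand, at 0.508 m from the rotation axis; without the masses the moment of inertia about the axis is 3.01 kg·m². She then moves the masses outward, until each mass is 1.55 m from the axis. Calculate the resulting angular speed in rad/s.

ω₂ ≈ 11.5 rad/s

Angular momentum about the spin axis is conserved since the torque about it is zero.
I₁ = 3.01 + 2(3.67)(0.508)² = 4.904 kg·m²; I₂ = 3.01 + 2(3.67)(1.55)² = 20.64 kg·m².
ω₂ = I₁ω₁ / I₂ = (4.904)(463 rpm) / (20.64) = 110.0 rpm = 11.52 rad/s.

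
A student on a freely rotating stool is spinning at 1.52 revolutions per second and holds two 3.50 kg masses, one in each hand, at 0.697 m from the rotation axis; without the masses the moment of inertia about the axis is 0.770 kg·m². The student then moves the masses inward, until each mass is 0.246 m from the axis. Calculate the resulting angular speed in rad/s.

With no external torque about the axis, L is conserved: I₁ω₁ = I₂ω₂.
I₁ = 0.770 + 2(3.50)(0.697)² = 4.171 kg·m²; I₂ = 0.770 + 2(3.50)(0.246)² = 1.194 kg·m².
ω₂ = I₁ω₁ / I₂ = (4.171)(1.52 rev/s) / (1.194) = 5.311 rev/s = 33.37 rad/s.

ω₂ ≈ 33.4 rad/s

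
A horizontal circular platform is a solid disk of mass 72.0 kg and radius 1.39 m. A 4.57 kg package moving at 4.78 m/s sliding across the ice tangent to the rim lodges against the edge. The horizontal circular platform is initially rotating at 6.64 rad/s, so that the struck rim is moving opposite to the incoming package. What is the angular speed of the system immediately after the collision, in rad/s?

|ω_f| ≈ 5.50 rad/s

The axle reaction passes through the central axle and exerts no torque about it; angular momentum about the central axle is conserved through the impact.
I_p = ½(72.0)(1.39)² = 69.56 kg·m². Taking the sense of the package's angular momentum as positive, L_{package} = m v R = (4.57)(4.78)(1.39) = 30.36 kg·m²/s.
L_i = −I_p ω_p + m v R = −(69.56)(6.64) + 30.36 = -431.5 kg·m²/s.
After sticking, I_f = I_p + m R² = 69.56 + (4.57)(1.39)² = 78.39 kg·m².
ω_f = L_i / I_f = -431.5 / 78.39 = -5.505 rad/s.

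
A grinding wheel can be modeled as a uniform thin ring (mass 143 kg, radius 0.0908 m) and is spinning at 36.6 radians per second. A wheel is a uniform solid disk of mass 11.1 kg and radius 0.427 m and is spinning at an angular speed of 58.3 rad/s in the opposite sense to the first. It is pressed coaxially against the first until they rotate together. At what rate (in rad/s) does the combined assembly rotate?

No external torque acts about the common axis, so total angular momentum is conserved.
Moments of inertia: I_A = (143)(0.0908)² = 1.179 kg·m²; I_B = ½(11.1)(0.427)² = 1.012 kg·m².
Taking A's sense as positive: L = (1.179)(36.6) − (1.012)(58.3) = -15.84 kg·m²·rad/s.
Combined I = 1.179 + 1.012 = 2.191 kg·m².
ω_f = L / I = -15.84 / 2.191 = -7.232 rad/s.

|ω_f| ≈ 7.23 rad/s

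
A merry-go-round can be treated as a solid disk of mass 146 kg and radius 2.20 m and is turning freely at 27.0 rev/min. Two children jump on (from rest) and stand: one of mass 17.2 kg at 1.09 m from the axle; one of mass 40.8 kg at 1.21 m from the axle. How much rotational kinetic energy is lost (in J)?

No external torque acts about the axle; L_before = L_after.
I_p = ½(146)(2.20)² = 353.3 kg·m².
Added inertia Σmr² = (17.2)(1.09)² + (40.8)(1.21)² = 80.17 kg·m²; I_f = 353.3 + 80.17 = 433.5 kg·m².
ω_f = I_p ω_i / I_f = (353.3)(27.0) / 433.5 = 22.01 rpm.
KE_i = ½(353.3)(2.827 rad/s)² = 1412 J; KE_f = ½(433.5)(2.305)² = 1151 J.

energy lost ≈ 261 J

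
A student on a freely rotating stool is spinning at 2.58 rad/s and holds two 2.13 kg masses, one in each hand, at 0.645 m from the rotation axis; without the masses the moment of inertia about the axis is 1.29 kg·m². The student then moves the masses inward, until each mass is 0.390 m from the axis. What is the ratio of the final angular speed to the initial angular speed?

ω₂/ω₁ ≈ 1.58

No external torque acts about the spin axis, so angular momentum is conserved.
I₁ = 1.29 + 2(2.13)(0.645)² = 3.062 kg·m²; I₂ = 1.29 + 2(2.13)(0.390)² = 1.938 kg·m².
ω₂/ω₁ = I₁/I₂ = 3.062 / 1.938 = 1.580.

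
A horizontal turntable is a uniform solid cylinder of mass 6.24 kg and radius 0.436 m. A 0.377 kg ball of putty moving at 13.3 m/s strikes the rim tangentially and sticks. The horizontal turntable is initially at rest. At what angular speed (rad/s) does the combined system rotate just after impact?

The axle reaction passes through the axle and exerts no torque about it; angular momentum about the axle is conserved through the impact.
I_p = ½(6.24)(0.436)² = 0.5931 kg·m². Taking the sense of the ball of putty's angular momentum as positive, L_{ball} = m v R = (0.377)(13.3)(0.436) = 2.186 kg·m²/s.
L_i = 0 + 2.186 = 2.186 kg·m²/s.
After sticking, I_f = I_p + m R² = 0.5931 + (0.377)(0.436)² = 0.6648 kg·m².
ω_f = L_i / I_f = 2.186 / 0.6648 = 3.289 rad/s.

|ω_f| ≈ 3.29 rad/s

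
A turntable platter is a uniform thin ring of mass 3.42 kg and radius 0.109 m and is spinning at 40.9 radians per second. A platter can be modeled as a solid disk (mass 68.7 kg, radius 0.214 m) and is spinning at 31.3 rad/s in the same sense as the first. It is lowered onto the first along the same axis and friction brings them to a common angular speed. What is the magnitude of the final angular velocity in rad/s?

|ω_f| ≈ 31.5 rad/s

No external torque acts about the common axis, so total angular momentum is conserved.
Moments of inertia: I_A = (3.42)(0.109)² = 0.04063 kg·m²; I_B = ½(68.7)(0.214)² = 1.573 kg·m².
Taking A's sense as positive: L = (0.04063)(40.9) + (1.573)(31.3) = 50.90 kg·m²·rad/s.
Combined I = 0.04063 + 1.573 = 1.614 kg·m².
ω_f = L / I = 50.90 / 1.614 = 31.54 rad/s.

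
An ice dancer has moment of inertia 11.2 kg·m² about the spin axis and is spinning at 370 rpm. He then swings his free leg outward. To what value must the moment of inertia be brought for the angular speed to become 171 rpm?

I₂ ≈ 24.2 kg·m²

With no external torque about the axis, L is conserved: I₁ω₁ = I₂ω₂.
I₂ = I₁ω₁ / ω₂ = (11.2)(370) / (171) = 24.23 kg·m².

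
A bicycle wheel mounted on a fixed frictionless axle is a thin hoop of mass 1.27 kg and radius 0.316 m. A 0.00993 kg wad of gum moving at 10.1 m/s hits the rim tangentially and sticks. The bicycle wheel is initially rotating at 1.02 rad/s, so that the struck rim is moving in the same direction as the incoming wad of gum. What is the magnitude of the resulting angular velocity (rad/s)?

The axle reaction passes through the axle and exerts no torque about it; angular momentum about the axle is conserved through the impact.
I_p = (1.27)(0.316)² = 0.1268 kg·m². Taking the sense of the wad of gum's angular momentum as positive, L_{wad} = m v R = (0.00993)(10.1)(0.316) = 0.03169 kg·m²/s.
L_i = +I_p ω_p + m v R = +(0.1268)(1.02) + 0.03169 = 0.1610 kg·m²/s.
After sticking, I_f = I_p + m R² = 0.1268 + (0.00993)(0.316)² = 0.1278 kg·m².
ω_f = L_i / I_f = 0.1610 / 0.1278 = 1.260 rad/s.

|ω_f| ≈ 1.26 rad/s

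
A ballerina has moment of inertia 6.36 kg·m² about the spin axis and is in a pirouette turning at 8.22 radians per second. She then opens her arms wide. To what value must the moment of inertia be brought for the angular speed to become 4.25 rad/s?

I₂ ≈ 12.3 kg·m²

No external torque acts about the spin axis, so angular momentum is conserved.
I₂ = I₁ω₁ / ω₂ = (6.36)(8.22) / (4.25) = 12.30 kg·m².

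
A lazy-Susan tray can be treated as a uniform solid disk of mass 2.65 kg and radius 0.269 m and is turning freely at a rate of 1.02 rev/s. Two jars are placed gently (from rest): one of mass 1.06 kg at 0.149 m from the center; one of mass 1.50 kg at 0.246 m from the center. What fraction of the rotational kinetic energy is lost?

The added mass arrives with no angular momentum about the center, and any external torque about the center is negligible, so the system's angular momentum is conserved.
I_p = ½(2.65)(0.269)² = 0.09588 kg·m².
Added inertia Σmr² = (1.06)(0.149)² + (1.50)(0.246)² = 0.1143 kg·m²; I_f = 0.09588 + 0.1143 = 0.2102 kg·m².
ω_f = I_p ω_i / I_f = (0.09588)(1.02) / 0.2102 = 0.4653 rev/s.
KE_i = ½(0.09588)(6.409 rad/s)² = 1.969 J; KE_f = ½(0.2102)(2.923)² = 0.8982 J.
Fraction lost = 0.5438.

fraction ≈ 0.544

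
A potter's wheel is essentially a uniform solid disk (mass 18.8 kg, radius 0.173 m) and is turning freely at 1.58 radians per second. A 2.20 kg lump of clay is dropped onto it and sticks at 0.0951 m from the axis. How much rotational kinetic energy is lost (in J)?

No external torque acts about the axis; L_before = L_after.
I_p = ½(18.8)(0.173)² = 0.2813 kg·m².
Added inertia Σmr² = (2.20)(0.0951)² = 0.01990 kg·m²; I_f = 0.2813 + 0.01990 = 0.3012 kg·m².
ω_f = I_p ω_i / I_f = (0.2813)(1.58) / 0.3012 = 1.476 rad/s.
KE_i = ½(0.2813)(1.580 rad/s)² = 0.3512 J; KE_f = ½(0.3012)(1.476)² = 0.3280 J.

energy lost ≈ 0.0232 J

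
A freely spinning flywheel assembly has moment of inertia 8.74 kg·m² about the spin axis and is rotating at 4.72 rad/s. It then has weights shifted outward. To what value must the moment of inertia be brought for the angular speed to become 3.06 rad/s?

With no external torque about the axis, L is conserved: I₁ω₁ = I₂ω₂.
I₂ = I₁ω₁ / ω₂ = (8.74)(4.72) / (3.06) = 13.48 kg·m².

I₂ ≈ 13.5 kg·m²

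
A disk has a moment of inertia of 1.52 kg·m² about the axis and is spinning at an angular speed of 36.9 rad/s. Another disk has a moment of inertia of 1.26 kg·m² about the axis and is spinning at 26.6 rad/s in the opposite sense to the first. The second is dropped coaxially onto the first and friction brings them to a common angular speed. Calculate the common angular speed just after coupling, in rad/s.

No external torque acts about the common axis, so total angular momentum is conserved.
Taking A's sense as positive: L = (1.520)(36.9) − (1.260)(26.6) = 22.57 kg·m²·rad/s.
Combined I = 1.520 + 1.260 = 2.780 kg·m².
ω_f = L / I = 22.57 / 2.780 = 8.119 rad/s.

|ω_f| ≈ 8.12 rad/s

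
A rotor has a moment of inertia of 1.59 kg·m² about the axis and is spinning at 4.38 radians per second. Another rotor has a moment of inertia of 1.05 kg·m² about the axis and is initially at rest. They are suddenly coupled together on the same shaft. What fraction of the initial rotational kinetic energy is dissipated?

fraction ≈ 0.398

No external torque acts about the common axis, so total angular momentum is conserved.
Taking A's sense as positive: L = (1.590)(4.38) = 6.964 kg·m²·rad/s.
Combined I = 1.590 + 1.050 = 2.640 kg·m².
ω_f = L / I = 6.964 / 2.640 = 2.638 rad/s.
KE_i = ½ΣIω² = 15.25 J; KE_f = ½(2.640)(2.638)² = 9.186 J.
Fraction dissipated = (KE_i − KE_f)/KE_i = 0.3977.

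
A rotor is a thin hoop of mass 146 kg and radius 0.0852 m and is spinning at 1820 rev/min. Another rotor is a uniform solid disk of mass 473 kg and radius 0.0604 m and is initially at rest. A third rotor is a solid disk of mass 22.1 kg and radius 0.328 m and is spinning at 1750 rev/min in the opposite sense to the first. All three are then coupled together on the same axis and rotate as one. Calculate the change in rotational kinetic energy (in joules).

ΔKE ≈ -39200 J

The coupling torques are internal; angular momentum about the shared axis is conserved.
Moments of inertia: I_A = (146)(0.0852)² = 1.060 kg·m²; I_B = ½(473)(0.0604)² = 0.8628 kg·m²; I_C = ½(22.1)(0.328)² = 1.189 kg·m².
Taking A's sense as positive: L = (1.060)(1820) − (1.189)(1750) = -151.5 kg·m²·rpm.
Combined I = 1.060 + 0.8628 + 1.189 = 3.111 kg·m².
ω_f = L / I = -151.5 / 3.111 = -48.70 rpm.
KE_i = ½ΣIω² = 39210 J; KE_f = ½(3.111)(5.100)² = 40.47 J.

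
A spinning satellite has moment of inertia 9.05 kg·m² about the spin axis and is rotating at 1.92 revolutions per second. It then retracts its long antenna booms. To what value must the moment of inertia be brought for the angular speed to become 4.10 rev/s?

I₂ ≈ 4.24 kg·m²

With no external torque about the axis, L is conserved: I₁ω₁ = I₂ω₂.
I₂ = I₁ω₁ / ω₂ = (9.05)(1.92) / (4.10) = 4.238 kg·m².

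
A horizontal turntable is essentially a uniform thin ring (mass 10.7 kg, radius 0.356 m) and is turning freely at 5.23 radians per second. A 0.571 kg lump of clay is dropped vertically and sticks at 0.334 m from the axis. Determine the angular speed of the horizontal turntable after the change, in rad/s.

The added mass arrives with no angular momentum about the axis, and any external torque about the axis is negligible, so the system's angular momentum is conserved.
I_p = (10.7)(0.356)² = 1.356 kg·m².
Added inertia Σmr² = (0.571)(0.334)² = 0.06370 kg·m²; I_f = 1.356 + 0.06370 = 1.420 kg·m².
ω_f = I_p ω_i / I_f = (1.356)(5.23) / 1.420 = 4.995 rad/s.

ω_f ≈ 5.00 rad/s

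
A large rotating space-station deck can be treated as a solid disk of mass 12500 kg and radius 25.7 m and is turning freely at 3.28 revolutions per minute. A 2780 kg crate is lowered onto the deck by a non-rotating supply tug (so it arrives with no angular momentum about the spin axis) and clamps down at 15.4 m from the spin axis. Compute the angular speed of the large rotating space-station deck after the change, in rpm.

ω_f ≈ 2.83 rpm

No external torque acts about the spin axis; L_before = L_after.
I_p = ½(12500)(25.7)² = 4.128e+06 kg·m².
Added inertia Σmr² = (2780)(15.4)² = 6.593e+05 kg·m²; I_f = 4.128e+06 + 6.593e+05 = 4.787e+06 kg·m².
ω_f = I_p ω_i / I_f = (4.128e+06)(3.28) / 4.787e+06 = 2.828 rpm.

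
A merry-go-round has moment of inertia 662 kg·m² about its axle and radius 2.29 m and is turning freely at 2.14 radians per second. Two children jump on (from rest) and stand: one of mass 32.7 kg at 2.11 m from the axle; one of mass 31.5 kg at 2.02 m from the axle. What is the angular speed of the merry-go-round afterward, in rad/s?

ω_f ≈ 1.51 rad/s

The added mass arrives with no angular momentum about the axle, and any external torque about the axle is negligible, so the system's angular momentum is conserved.
Added inertia Σmr² = (32.7)(2.11)² + (31.5)(2.02)² = 274.1 kg·m²; I_f = 662.0 + 274.1 = 936.1 kg·m².
ω_f = I_p ω_i / I_f = (662.0)(2.14) / 936.1 = 1.513 rad/s.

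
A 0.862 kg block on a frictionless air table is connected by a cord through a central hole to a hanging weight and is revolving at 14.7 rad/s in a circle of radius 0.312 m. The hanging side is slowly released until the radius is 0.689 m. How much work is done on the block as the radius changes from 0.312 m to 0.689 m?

W ≈ -7.21 J

The constraining force is radial, so m r² ω about the center is conserved.
ω₂ = ω₁ (r₁/r₂)² = (14.7)(0.312/0.689)² = 3.014 rad/s.
W = ΔKE = ½m(v₂² − v₁²) = -7.207 J.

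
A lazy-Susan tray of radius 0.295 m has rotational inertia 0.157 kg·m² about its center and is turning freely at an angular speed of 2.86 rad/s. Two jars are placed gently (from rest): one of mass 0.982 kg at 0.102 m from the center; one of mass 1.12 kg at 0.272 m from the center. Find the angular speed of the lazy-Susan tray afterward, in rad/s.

ω_f ≈ 1.80 rad/s

No external torque acts about the center; L_before = L_after.
Added inertia Σmr² = (0.982)(0.102)² + (1.12)(0.272)² = 0.09308 kg·m²; I_f = 0.1570 + 0.09308 = 0.2501 kg·m².
ω_f = I_p ω_i / I_f = (0.1570)(2.86) / 0.2501 = 1.796 rad/s.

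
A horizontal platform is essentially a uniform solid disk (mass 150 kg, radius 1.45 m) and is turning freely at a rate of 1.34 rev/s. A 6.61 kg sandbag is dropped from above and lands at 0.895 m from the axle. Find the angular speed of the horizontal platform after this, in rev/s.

ω_f ≈ 1.30 rev/s

The added mass arrives with no angular momentum about the axle, and any external torque about the axle is negligible, so the system's angular momentum is conserved.
I_p = ½(150)(1.45)² = 157.7 kg·m².
Added inertia Σmr² = (6.61)(0.895)² = 5.295 kg·m²; I_f = 157.7 + 5.295 = 163.0 kg·m².
ω_f = I_p ω_i / I_f = (157.7)(1.34) / 163.0 = 1.296 rev/s.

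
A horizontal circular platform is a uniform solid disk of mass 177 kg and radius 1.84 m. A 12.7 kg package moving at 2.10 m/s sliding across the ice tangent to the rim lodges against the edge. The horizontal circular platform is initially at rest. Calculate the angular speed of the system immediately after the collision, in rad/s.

|ω_f| ≈ 0.143 rad/s

The axle reaction passes through the central axle and exerts no torque about it; angular momentum about the central axle is conserved through the impact.
I_p = ½(177)(1.84)² = 299.6 kg·m². Taking the sense of the package's angular momentum as positive, L_{package} = m v R = (12.7)(2.10)(1.84) = 49.07 kg·m²/s.
L_i = 0 + 49.07 = 49.07 kg·m²/s.
After sticking, I_f = I_p + m R² = 299.6 + (12.7)(1.84)² = 342.6 kg·m².
ω_f = L_i / I_f = 49.07 / 342.6 = 0.1432 rad/s.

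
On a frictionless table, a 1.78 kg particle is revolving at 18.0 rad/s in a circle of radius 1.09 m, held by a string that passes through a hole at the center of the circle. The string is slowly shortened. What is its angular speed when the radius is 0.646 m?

ω₂ ≈ 51.2 rad/s

The constraining force is radial, so m r² ω about the center is conserved.
ω₂ = ω₁ (r₁/r₂)² = (18.0)(1.09/0.646)² = 51.25 rad/s.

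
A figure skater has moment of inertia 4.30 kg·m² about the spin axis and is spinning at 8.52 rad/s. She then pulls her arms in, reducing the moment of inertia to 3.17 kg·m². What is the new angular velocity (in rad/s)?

ω₂ ≈ 11.6 rad/s

Angular momentum about the spin axis is conserved since the torque about it is zero.
ω₂ = I₁ω₁ / I₂ = (4.300)(8.52 rad/s) / (3.170) = 11.56 rad/s.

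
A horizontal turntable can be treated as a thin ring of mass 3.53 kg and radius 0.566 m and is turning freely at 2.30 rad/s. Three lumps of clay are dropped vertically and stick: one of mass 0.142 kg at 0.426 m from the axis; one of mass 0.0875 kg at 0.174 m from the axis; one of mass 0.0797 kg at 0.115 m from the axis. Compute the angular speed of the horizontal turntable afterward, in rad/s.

No external torque acts about the axis; L_before = L_after.
I_p = (3.53)(0.566)² = 1.131 kg·m².
Added inertia Σmr² = (0.142)(0.426)² + (0.0875)(0.174)² + (0.0797)(0.115)² = 0.02947 kg·m²; I_f = 1.131 + 0.02947 = 1.160 kg·m².
ω_f = I_p ω_i / I_f = (1.131)(2.30) / 1.160 = 2.242 rad/s.

ω_f ≈ 2.24 rad/s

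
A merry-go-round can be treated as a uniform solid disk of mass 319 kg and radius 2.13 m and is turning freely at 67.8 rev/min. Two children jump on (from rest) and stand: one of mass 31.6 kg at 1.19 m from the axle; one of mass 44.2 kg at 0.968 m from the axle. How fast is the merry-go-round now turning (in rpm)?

ω_f ≈ 60.6 rpm

No external torque acts about the axle; L_before = L_after.
I_p = ½(319)(2.13)² = 723.6 kg·m².
Added inertia Σmr² = (31.6)(1.19)² + (44.2)(0.968)² = 86.17 kg·m²; I_f = 723.6 + 86.17 = 809.8 kg·m².
ω_f = I_p ω_i / I_f = (723.6)(67.8) / 809.8 = 60.59 rpm.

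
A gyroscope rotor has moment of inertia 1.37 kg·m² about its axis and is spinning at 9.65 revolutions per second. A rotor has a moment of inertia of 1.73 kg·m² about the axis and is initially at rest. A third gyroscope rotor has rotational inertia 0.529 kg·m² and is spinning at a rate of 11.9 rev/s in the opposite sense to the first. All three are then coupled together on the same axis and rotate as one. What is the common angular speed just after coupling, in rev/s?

The coupling torques are internal; angular momentum about the shared axis is conserved.
Taking A's sense as positive: L = (1.370)(9.65) − (0.5290)(11.9) = 6.925 kg·m²·rev/s.
Combined I = 1.370 + 1.730 + 0.5290 = 3.629 kg·m².
ω_f = L / I = 6.925 / 3.629 = 1.908 rev/s.

|ω_f| ≈ 1.91 rev/s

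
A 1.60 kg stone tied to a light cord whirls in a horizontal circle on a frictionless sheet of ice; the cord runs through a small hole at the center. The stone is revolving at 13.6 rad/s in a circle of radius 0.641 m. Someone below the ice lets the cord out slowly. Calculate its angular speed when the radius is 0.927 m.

No torque about the axis ⇒ m r₁² ω₁ = m r₂² ω₂.
ω₂ = ω₁ (r₁/r₂)² = (13.6)(0.641/0.927)² = 6.503 rad/s.

ω₂ ≈ 6.50 rad/s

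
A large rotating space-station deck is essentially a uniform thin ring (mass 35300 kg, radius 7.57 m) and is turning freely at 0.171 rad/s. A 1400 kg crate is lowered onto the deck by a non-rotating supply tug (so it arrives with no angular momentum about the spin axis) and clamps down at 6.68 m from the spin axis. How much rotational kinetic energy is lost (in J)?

The added mass arrives with no angular momentum about the spin axis, and any external torque about the spin axis is negligible, so the system's angular momentum is conserved.
I_p = (35300)(7.57)² = 2.023e+06 kg·m².
Added inertia Σmr² = (1400)(6.68)² = 62470 kg·m²; I_f = 2.023e+06 + 62470 = 2.085e+06 kg·m².
ω_f = I_p ω_i / I_f = (2.023e+06)(0.171) / 2.085e+06 = 0.1659 rad/s.
KE_i = ½(2.023e+06)(0.1710 rad/s)² = 29580 J; KE_f = ½(2.085e+06)(0.1659)² = 28690 J.

energy lost ≈ 886 J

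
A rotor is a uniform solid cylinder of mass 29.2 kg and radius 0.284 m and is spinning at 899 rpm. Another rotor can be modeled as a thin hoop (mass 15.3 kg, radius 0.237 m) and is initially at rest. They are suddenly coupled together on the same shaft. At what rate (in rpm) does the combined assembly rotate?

|ω_f| ≈ 520 rpm

No external torque acts about the common axis, so total angular momentum is conserved.
Moments of inertia: I_A = ½(29.2)(0.284)² = 1.178 kg·m²; I_B = (15.3)(0.237)² = 0.8594 kg·m².
Taking A's sense as positive: L = (1.178)(899) = 1059 kg·m²·rpm.
Combined I = 1.178 + 0.8594 = 2.037 kg·m².
ω_f = L / I = 1059 / 2.037 = 519.7 rpm.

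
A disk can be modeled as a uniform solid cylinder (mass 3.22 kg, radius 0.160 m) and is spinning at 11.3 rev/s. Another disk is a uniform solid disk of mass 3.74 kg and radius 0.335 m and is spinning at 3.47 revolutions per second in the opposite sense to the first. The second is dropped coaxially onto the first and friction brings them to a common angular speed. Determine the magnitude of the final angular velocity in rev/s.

|ω_f| ≈ 1.05 rev/s

The coupling torques are internal; angular momentum about the shared axis is conserved.
Moments of inertia: I_A = ½(3.22)(0.160)² = 0.04122 kg·m²; I_B = ½(3.74)(0.335)² = 0.2099 kg·m².
Taking A's sense as positive: L = (0.04122)(11.3) − (0.2099)(3.47) = -0.2625 kg·m²·rev/s.
Combined I = 0.04122 + 0.2099 = 0.2511 kg·m².
ω_f = L / I = -0.2625 / 0.2511 = -1.045 rev/s.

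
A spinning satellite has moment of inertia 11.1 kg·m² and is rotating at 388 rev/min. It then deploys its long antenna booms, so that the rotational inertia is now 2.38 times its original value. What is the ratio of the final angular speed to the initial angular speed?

ω₂/ω₁ ≈ 0.420

No external torque acts about the spin axis, so angular momentum is conserved.
I₂ = 2.38 × 11.1 = 26.42 kg·m².
ω₂/ω₁ = I₁/I₂ = 11.10 / 26.42 = 0.4202.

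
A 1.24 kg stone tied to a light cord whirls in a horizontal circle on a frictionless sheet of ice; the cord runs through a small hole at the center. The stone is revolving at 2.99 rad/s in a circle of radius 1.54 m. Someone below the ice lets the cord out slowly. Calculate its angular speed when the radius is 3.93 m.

ω₂ ≈ 0.459 rad/s

No torque about the axis ⇒ m r₁² ω₁ = m r₂² ω₂.
ω₂ = ω₁ (r₁/r₂)² = (2.99)(1.54/3.93)² = 0.4591 rad/s.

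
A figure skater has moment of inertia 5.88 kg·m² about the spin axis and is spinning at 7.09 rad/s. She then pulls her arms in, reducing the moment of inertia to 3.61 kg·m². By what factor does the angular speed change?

With no external torque about the axis, L is conserved: I₁ω₁ = I₂ω₂.
ω₂/ω₁ = I₁/I₂ = 5.880 / 3.610 = 1.629.

ω₂/ω₁ ≈ 1.63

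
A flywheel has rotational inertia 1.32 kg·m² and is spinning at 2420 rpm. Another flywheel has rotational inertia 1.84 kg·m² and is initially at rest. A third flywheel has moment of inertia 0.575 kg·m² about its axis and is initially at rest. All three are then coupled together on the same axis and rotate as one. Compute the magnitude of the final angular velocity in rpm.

No external torque acts about the common axis, so total angular momentum is conserved.
Taking A's sense as positive: L = (1.320)(2420) = 3194 kg·m²·rpm.
Combined I = 1.320 + 1.840 + 0.5750 = 3.735 kg·m².
ω_f = L / I = 3194 / 3.735 = 855.3 rpm.

|ω_f| ≈ 855 rpm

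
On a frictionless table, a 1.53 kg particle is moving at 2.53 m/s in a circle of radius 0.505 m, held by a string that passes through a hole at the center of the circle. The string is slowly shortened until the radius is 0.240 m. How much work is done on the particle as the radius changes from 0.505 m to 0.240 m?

Central (radial) force ⇒ zero torque about the center ⇒ m v r is constant.
v₂ = v₁ r₁ / r₂ = (2.53)(0.505) / (0.240) = 5.324 m/s.
W = ΔKE = ½m(v₂² − v₁²) = 16.78 J.

W ≈ 16.8 J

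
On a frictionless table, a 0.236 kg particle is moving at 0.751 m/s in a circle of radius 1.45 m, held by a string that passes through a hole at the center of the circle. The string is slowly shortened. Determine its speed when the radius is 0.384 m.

The only horizontal force on the mass is along the cord (radial), so it exerts no torque about the hole and angular momentum m v r is conserved.
v₂ = v₁ r₁ / r₂ = (0.751)(1.45) / (0.384) = 2.836 m/s.

v₂ ≈ 2.84 m/s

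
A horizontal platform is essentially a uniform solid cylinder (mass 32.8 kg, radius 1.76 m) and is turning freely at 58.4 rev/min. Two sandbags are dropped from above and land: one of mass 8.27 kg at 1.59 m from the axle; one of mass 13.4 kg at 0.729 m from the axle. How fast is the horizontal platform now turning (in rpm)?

No external torque acts about the axle; L_before = L_after.
I_p = ½(32.8)(1.76)² = 50.80 kg·m².
Added inertia Σmr² = (8.27)(1.59)² + (13.4)(0.729)² = 28.03 kg·m²; I_f = 50.80 + 28.03 = 78.83 kg·m².
ω_f = I_p ω_i / I_f = (50.80)(58.4) / 78.83 = 37.64 rpm.

ω_f ≈ 37.6 rpm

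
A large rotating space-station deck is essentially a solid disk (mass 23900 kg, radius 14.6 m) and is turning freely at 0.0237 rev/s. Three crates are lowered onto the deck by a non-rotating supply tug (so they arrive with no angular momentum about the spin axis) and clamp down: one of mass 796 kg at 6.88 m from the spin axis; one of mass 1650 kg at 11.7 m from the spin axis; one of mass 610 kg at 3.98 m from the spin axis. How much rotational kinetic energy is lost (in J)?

No external torque acts about the spin axis; L_before = L_after.
I_p = ½(23900)(14.6)² = 2.547e+06 kg·m².
Added inertia Σmr² = (796)(6.88)² + (1650)(11.7)² + (610)(3.98)² = 2.732e+05 kg·m²; I_f = 2.547e+06 + 2.732e+05 = 2.820e+06 kg·m².
ω_f = I_p ω_i / I_f = (2.547e+06)(0.0237) / 2.820e+06 = 0.02140 rev/s.
KE_i = ½(2.547e+06)(0.1489 rad/s)² = 28240 J; KE_f = ½(2.820e+06)(0.1345)² = 25510 J.

energy lost ≈ 2740 J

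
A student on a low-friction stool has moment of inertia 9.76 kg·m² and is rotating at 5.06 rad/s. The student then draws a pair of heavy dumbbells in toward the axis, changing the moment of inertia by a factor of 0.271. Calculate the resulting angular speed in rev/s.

ω₂ ≈ 2.97 rev/s

No external torque acts about the spin axis, so angular momentum is conserved.
I₂ = 0.271 × 9.76 = 2.645 kg·m².
ω₂ = I₁ω₁ / I₂ = (9.760)(5.06 rad/s) / (2.645) = 18.67 rad/s = 2.972 rev/s.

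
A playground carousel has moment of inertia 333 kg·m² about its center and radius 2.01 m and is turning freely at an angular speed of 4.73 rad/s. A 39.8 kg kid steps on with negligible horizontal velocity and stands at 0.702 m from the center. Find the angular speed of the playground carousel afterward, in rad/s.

The added mass arrives with no angular momentum about the center, and any external torque about the center is negligible, so the system's angular momentum is conserved.
Added inertia Σmr² = (39.8)(0.702)² = 19.61 kg·m²; I_f = 333.0 + 19.61 = 352.6 kg·m².
ω_f = I_p ω_i / I_f = (333.0)(4.73) / 352.6 = 4.467 rad/s.

ω_f ≈ 4.47 rad/s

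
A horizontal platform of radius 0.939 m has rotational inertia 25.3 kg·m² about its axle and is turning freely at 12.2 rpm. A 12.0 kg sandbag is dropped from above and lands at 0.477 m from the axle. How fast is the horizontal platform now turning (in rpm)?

ω_f ≈ 11.0 rpm

The added mass arrives with no angular momentum about the axle, and any external torque about the axle is negligible, so the system's angular momentum is conserved.
Added inertia Σmr² = (12.0)(0.477)² = 2.730 kg·m²; I_f = 25.30 + 2.730 = 28.03 kg·m².
ω_f = I_p ω_i / I_f = (25.30)(12.2) / 28.03 = 11.01 rpm.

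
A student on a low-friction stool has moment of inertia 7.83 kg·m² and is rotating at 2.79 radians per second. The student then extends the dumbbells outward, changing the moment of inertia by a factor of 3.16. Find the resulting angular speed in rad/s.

ω₂ ≈ 0.883 rad/s

With no external torque about the axis, L is conserved: I₁ω₁ = I₂ω₂.
I₂ = 3.16 × 7.83 = 24.74 kg·m².
ω₂ = I₁ω₁ / I₂ = (7.830)(2.79 rad/s) / (24.74) = 0.8829 rad/s.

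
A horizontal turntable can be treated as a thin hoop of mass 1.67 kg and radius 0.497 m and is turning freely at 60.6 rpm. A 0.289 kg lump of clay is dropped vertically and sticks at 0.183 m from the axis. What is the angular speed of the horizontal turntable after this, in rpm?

No external torque acts about the axis; L_before = L_after.
I_p = (1.67)(0.497)² = 0.4125 kg·m².
Added inertia Σmr² = (0.289)(0.183)² = 0.009678 kg·m²; I_f = 0.4125 + 0.009678 = 0.4222 kg·m².
ω_f = I_p ω_i / I_f = (0.4125)(60.6) / 0.4222 = 59.21 rpm.

ω_f ≈ 59.2 rpm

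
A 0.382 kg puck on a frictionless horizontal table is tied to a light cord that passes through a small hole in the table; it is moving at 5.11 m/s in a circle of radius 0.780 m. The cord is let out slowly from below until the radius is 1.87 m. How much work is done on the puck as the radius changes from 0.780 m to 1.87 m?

The only horizontal force on the mass is along the cord (radial), so it exerts no torque about the hole and angular momentum m v r is conserved.
v₂ = v₁ r₁ / r₂ = (5.11)(0.780) / (1.87) = 2.131 m/s.
W = ΔKE = ½m(v₂² − v₁²) = -4.120 J.

W ≈ -4.12 J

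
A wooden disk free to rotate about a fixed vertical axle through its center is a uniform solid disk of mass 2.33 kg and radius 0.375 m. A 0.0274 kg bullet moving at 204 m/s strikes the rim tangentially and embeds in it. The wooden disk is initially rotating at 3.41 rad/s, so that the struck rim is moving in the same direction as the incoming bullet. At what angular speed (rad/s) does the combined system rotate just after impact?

|ω_f| ≈ 15.8 rad/s

About the axle the impulsive forces during the collision are internal, so angular momentum about that axis is conserved.
I_p = ½(2.33)(0.375)² = 0.1638 kg·m². Taking the sense of the bullet's angular momentum as positive, L_{bullet} = m v R = (0.0274)(204)(0.375) = 2.096 kg·m²/s.
L_i = +I_p ω_p + m v R = +(0.1638)(3.41) + 2.096 = 2.655 kg·m²/s.
After sticking, I_f = I_p + m R² = 0.1638 + (0.0274)(0.375)² = 0.1677 kg·m².
ω_f = L_i / I_f = 2.655 / 0.1677 = 15.83 rad/s.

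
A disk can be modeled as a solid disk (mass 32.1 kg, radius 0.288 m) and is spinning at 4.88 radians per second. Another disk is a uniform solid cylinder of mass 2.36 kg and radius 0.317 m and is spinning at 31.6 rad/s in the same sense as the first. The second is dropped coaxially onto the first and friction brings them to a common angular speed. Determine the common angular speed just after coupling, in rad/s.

|ω_f| ≈ 7.07 rad/s

The coupling torques are internal; angular momentum about the shared axis is conserved.
Moments of inertia: I_A = ½(32.1)(0.288)² = 1.331 kg·m²; I_B = ½(2.36)(0.317)² = 0.1186 kg·m².
Taking A's sense as positive: L = (1.331)(4.88) + (0.1186)(31.6) = 10.24 kg·m²·rad/s.
Combined I = 1.331 + 0.1186 = 1.450 kg·m².
ω_f = L / I = 10.24 / 1.450 = 7.065 rad/s.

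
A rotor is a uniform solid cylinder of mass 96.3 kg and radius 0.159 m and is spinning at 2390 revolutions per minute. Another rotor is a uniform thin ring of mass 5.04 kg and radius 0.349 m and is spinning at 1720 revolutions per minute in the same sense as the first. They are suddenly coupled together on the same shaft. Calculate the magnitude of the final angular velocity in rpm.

|ω_f| ≈ 2170 rpm

No external torque acts about the common axis, so total angular momentum is conserved.
Moments of inertia: I_A = ½(96.3)(0.159)² = 1.217 kg·m²; I_B = (5.04)(0.349)² = 0.6139 kg·m².
Taking A's sense as positive: L = (1.217)(2390) + (0.6139)(1720) = 3965 kg·m²·rpm.
Combined I = 1.217 + 0.6139 = 1.831 kg·m².
ω_f = L / I = 3965 / 1.831 = 2165 rpm.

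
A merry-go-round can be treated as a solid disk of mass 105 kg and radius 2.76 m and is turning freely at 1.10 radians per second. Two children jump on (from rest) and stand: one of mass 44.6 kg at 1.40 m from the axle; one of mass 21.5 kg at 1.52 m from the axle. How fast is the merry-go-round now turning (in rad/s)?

ω_f ≈ 0.819 rad/s

The added mass arrives with no angular momentum about the axle, and any external torque about the axle is negligible, so the system's angular momentum is conserved.
I_p = ½(105)(2.76)² = 399.9 kg·m².
Added inertia Σmr² = (44.6)(1.40)² + (21.5)(1.52)² = 137.1 kg·m²; I_f = 399.9 + 137.1 = 537.0 kg·m².
ω_f = I_p ω_i / I_f = (399.9)(1.10) / 537.0 = 0.8192 rad/s.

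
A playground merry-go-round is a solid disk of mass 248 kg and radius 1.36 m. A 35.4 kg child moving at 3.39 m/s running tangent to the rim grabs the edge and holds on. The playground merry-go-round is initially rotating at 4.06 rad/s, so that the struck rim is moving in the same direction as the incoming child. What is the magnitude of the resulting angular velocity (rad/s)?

The axle reaction passes through the axle and exerts no torque about it; angular momentum about the axle is conserved through the impact.
I_p = ½(248)(1.36)² = 229.4 kg·m². Taking the sense of the child's angular momentum as positive, L_{child} = m v R = (35.4)(3.39)(1.36) = 163.2 kg·m²/s.
L_i = +I_p ω_p + m v R = +(229.4)(4.06) + 163.2 = 1094 kg·m²/s.
After sticking, I_f = I_p + m R² = 229.4 + (35.4)(1.36)² = 294.8 kg·m².
ω_f = L_i / I_f = 1094 / 294.8 = 3.712 rad/s.

|ω_f| ≈ 3.71 rad/s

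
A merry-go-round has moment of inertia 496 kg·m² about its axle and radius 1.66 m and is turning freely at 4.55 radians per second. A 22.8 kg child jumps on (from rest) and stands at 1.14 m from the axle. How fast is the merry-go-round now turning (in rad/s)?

The added mass arrives with no angular momentum about the axle, and any external torque about the axle is negligible, so the system's angular momentum is conserved.
Added inertia Σmr² = (22.8)(1.14)² = 29.63 kg·m²; I_f = 496.0 + 29.63 = 525.6 kg·m².
ω_f = I_p ω_i / I_f = (496.0)(4.55) / 525.6 = 4.294 rad/s.

ω_f ≈ 4.29 rad/s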